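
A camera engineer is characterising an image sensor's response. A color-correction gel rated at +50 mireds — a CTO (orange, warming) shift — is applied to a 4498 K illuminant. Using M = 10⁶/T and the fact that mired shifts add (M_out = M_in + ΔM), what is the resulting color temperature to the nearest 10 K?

3670 K

M_in = 10⁶/4498 = 222.32 mireds.
M_out = 222.32 + (+50) = 272.32 mireds.
T_out = 10⁶/272.32 = 3672.1 K → 3670 K.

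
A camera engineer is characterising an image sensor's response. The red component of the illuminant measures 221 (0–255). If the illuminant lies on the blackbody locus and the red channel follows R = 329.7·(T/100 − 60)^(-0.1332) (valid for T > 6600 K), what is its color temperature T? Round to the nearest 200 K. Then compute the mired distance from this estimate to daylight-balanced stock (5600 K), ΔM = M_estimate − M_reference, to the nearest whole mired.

-54 mireds

(t − 60)^(-0.1332) = 221/329.7 = 0.67031.
t − 60 = 0.67031^(1/-0.1332) = 0.67031^(-7.508) = 20.149, so t = 80.149.
T = 100·t = 8015 K → 8000 K to the nearest 200 K.
M_estimate = 10⁶/8000 = 125.00; M_reference = 10⁶/5600 = 178.57.
ΔM = 125.00 − 178.57 = -53.57 → -54 mireds.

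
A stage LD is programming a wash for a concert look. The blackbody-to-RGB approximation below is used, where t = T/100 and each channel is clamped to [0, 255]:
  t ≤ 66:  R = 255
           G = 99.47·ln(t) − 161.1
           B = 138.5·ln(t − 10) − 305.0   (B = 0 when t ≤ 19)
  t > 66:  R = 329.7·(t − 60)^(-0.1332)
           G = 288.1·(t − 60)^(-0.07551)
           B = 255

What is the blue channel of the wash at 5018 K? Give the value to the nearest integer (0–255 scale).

207

t = 5018/100 = 50.18; the t ≤ 66 branch applies.
B = 138.5·ln(50.18 − 10) − 305.0 = 138.5·ln 40.18 − 305.0 = 138.5·3.6934 − 305.0 = 206.532.
Rounded: 207.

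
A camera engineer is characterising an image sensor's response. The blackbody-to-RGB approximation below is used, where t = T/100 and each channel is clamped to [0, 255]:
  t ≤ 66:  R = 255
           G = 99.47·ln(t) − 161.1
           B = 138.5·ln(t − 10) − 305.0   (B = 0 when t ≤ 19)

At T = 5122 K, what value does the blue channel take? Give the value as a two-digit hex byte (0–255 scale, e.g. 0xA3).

0xD2

t = 5122/100 = 51.22; the t ≤ 66 branch applies.
B = 138.5·ln(51.22 − 10) − 305.0 = 138.5·ln 41.22 − 305.0 = 138.5·3.7189 − 305.0 = 210.071.
Rounded: 210; in hex, 0xD2.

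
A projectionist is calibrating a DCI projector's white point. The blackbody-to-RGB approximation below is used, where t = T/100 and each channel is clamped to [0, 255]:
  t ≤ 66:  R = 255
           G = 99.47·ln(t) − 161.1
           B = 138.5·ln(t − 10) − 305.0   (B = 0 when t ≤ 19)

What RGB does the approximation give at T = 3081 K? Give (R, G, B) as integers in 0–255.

(255, 180, 115)

t = 3081/100 = 30.81; the t ≤ 66 branch applies.
R = 255 by definition for t ≤ 66.
G = 99.47·ln 30.81 − 161.1 = 99.47·3.4278 − 161.1 = 179.867.
B = 138.5·ln(30.81 − 10) − 305.0 = 138.5·ln 20.81 − 305.0 = 138.5·3.0354 − 305.0 = 115.408.
Rounded: (255, 180, 115).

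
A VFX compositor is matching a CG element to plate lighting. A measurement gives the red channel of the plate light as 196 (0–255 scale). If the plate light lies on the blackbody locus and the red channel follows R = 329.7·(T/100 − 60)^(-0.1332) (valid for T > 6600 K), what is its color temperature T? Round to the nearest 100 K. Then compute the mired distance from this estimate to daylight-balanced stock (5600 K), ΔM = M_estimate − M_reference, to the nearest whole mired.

(t − 60)^(-0.1332) = 196/329.7 = 0.59448.
t − 60 = 0.59448^(1/-0.1332) = 0.59448^(-7.508) = 49.621, so t = 109.621.
T = 100·t = 10962 K → 11000 K to the nearest 100 K.
M_estimate = 10⁶/11000 = 90.91; M_reference = 10⁶/5600 = 178.57.
ΔM = 90.91 − 178.57 = -87.66 → -88 mireds.

-88 mireds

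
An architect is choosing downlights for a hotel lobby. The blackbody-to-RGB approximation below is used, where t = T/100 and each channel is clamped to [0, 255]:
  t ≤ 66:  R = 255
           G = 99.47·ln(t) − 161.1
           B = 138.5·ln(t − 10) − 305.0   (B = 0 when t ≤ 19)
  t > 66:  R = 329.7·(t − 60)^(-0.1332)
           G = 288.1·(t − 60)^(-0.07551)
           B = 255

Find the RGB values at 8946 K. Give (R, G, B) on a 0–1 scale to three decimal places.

(0.824, 0.875, 1.000)

t = 8946/100 = 89.46; the t > 66 branch applies.
R = 329.7·(89.46 − 60)^(-0.1332) = 329.7·29.46^(-0.1332) = 329.7·0.63723 = 210.096.
G = 288.1·(89.46 − 60)^(-0.07551) = 288.1·29.46^(-0.07551) = 288.1·0.77457 = 223.152.
B = 255 by definition for t > 66.
Dividing each by 255: (0.8239, 0.8751, 1.0000) → (0.824, 0.875, 1.000).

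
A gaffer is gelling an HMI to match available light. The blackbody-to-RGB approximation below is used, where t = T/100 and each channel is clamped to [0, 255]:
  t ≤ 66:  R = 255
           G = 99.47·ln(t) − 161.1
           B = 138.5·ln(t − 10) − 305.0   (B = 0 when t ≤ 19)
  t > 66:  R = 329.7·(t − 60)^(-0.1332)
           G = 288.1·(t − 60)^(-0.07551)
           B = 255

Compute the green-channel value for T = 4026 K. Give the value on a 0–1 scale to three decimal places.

t = 4026/100 = 40.26; the t ≤ 66 branch applies.
G = 99.47·ln 40.26 − 161.1 = 99.47·3.6954 − 161.1 = 206.477.
On a 0–1 scale: 206.477/255 = 0.8097 → 0.810.

0.810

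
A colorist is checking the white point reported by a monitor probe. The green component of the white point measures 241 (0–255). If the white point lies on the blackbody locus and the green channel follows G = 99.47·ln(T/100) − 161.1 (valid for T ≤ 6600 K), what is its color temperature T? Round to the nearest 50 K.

5700 K

ln t = (241 + 161.1) / 99.47 = 4.0424.
t = e^4.0424 = 56.964.
T = 100·t = 5696 K → 5700 K to the nearest 50 K.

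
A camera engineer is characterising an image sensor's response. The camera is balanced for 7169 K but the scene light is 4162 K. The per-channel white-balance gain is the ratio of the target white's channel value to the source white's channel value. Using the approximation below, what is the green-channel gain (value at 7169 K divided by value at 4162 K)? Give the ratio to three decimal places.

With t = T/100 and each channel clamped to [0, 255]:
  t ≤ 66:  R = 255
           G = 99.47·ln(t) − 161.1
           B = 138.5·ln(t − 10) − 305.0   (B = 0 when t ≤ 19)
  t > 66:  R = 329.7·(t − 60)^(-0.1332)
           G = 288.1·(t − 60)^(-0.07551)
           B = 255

1.141

At 4162 K (t = 41.62):
  G = 99.47·ln 41.62 − 161.1 = 99.47·3.7286 − 161.1 = 209.782.
At 7169 K (t = 71.69):
  G = 288.1·(71.69 − 60)^(-0.07551) = 288.1·11.69^(-0.07551) = 288.1·0.83056 = 239.283.
Gain = 239.283 / 209.782 = 1.1406 → 1.141.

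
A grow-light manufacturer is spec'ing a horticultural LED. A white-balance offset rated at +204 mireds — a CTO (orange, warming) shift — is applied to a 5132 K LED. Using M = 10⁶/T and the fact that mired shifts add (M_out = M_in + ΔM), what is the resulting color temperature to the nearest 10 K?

2510 K

M_in = 10⁶/5132 = 194.86 mireds.
M_out = 194.86 + (+204) = 398.86 mireds.
T_out = 10⁶/398.86 = 2507.2 K → 2510 K.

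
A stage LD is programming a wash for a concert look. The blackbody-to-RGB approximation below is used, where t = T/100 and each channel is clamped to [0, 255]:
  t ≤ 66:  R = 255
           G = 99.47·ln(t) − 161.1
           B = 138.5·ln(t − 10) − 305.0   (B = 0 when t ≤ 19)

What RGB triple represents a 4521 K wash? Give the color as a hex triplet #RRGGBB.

#FFDABC

t = 4521/100 = 45.21; the t ≤ 66 branch applies.
R = 255 by definition for t ≤ 66.
G = 99.47·ln 45.21 − 161.1 = 99.47·3.8113 − 161.1 = 218.012.
B = 138.5·ln(45.21 − 10) − 305.0 = 138.5·ln 35.21 − 305.0 = 138.5·3.5613 − 305.0 = 188.244.
Rounded: (255, 218, 188).
In hex: #FFDABC.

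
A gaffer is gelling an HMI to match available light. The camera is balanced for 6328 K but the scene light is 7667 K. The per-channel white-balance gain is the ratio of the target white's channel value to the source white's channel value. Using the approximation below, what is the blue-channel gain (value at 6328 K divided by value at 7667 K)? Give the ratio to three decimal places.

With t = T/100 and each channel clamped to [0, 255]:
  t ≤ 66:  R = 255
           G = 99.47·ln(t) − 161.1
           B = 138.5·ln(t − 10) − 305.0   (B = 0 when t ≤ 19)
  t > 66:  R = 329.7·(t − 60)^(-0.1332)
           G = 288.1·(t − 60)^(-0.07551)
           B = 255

0.963

At 7667 K (t = 76.67):
  B = 255 by definition for t > 66.
At 6328 K (t = 63.28):
  B = 138.5·ln(63.28 − 10) − 305.0 = 138.5·ln 53.28 − 305.0 = 138.5·3.9756 − 305.0 = 245.615.
Gain = 245.615 / 255.000 = 0.9632 → 0.963.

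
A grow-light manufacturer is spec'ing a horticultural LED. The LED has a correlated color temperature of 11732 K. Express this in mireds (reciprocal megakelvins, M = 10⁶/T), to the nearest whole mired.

M = 10⁶ / 11732 = 85.237 → 85 mireds.

85 mireds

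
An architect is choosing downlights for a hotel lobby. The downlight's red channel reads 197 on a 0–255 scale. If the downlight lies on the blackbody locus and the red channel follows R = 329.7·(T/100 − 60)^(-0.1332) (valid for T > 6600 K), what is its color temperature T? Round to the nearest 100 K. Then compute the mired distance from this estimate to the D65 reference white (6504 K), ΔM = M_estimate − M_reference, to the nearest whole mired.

(t − 60)^(-0.1332) = 197/329.7 = 0.59751.
t − 60 = 0.59751^(1/-0.1332) = 0.59751^(-7.508) = 47.761, so t = 107.761.
T = 100·t = 10776 K → 10800 K to the nearest 100 K.
M_estimate = 10⁶/10800 = 92.59; M_reference = 10⁶/6504 = 153.75.
ΔM = 92.59 − 153.75 = -61.16 → -61 mireds.

-61 mireds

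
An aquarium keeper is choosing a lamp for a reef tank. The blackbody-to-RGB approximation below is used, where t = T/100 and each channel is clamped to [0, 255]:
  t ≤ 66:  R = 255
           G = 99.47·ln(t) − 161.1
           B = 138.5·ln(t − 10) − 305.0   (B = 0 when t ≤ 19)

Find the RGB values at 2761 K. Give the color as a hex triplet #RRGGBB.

t = 2761/100 = 27.61; the t ≤ 66 branch applies.
R = 255 by definition for t ≤ 66.
G = 99.47·ln 27.61 − 161.1 = 99.47·3.3182 − 161.1 = 168.959.
B = 138.5·ln(27.61 − 10) − 305.0 = 138.5·ln 17.61 − 305.0 = 138.5·2.8685 − 305.0 = 92.283.
Rounded: (255, 169, 92).
In hex: #FFA95C.

#FFA95C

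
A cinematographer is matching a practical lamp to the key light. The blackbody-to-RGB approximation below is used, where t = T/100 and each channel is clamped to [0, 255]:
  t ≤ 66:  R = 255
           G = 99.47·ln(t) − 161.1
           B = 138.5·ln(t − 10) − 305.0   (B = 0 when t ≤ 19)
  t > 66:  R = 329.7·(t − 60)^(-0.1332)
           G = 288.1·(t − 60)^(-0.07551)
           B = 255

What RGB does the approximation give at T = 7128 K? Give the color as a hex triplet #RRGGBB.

#EFF0FF

t = 7128/100 = 71.28; the t > 66 branch applies.
R = 329.7·(71.28 − 60)^(-0.1332) = 329.7·11.28^(-0.1332) = 329.7·0.72416 = 238.754.
G = 288.1·(71.28 − 60)^(-0.07551) = 288.1·11.28^(-0.07551) = 288.1·0.83280 = 239.929.
B = 255 by definition for t > 66.
Rounded: (239, 240, 255).
In hex: #EFF0FF.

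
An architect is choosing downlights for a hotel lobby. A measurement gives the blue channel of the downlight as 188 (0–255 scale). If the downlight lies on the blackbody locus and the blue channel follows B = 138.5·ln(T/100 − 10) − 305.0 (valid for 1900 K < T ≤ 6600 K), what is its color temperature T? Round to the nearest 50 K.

4500 K

ln(t − 10) = (188 + 305.0) / 138.5 = 3.5596.
t − 10 = e^3.5596 = 35.148, so t = 45.148.
T = 100·t = 4515 K → 4500 K to the nearest 50 K.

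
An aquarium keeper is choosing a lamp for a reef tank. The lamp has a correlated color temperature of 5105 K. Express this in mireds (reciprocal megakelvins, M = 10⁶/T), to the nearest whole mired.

196 mireds

M = 10⁶ / 5105 = 195.886 → 196 mireds.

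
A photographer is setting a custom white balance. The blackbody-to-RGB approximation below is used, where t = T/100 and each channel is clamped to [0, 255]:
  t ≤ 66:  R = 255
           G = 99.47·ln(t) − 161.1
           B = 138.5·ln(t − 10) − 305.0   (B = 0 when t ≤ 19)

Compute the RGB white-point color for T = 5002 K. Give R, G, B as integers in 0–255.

R=255, G=228, B=206

t = 5002/100 = 50.02; the t ≤ 66 branch applies.
R = 255 by definition for t ≤ 66.
G = 99.47·ln 50.02 − 161.1 = 99.47·3.9124 − 161.1 = 228.069.
B = 138.5·ln(50.02 − 10) − 305.0 = 138.5·ln 40.02 − 305.0 = 138.5·3.6894 − 305.0 = 205.979.
Rounded: (255, 228, 206).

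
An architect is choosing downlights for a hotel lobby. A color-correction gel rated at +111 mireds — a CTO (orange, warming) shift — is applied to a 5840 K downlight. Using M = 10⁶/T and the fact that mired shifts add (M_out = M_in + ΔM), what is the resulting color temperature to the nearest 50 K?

M_in = 10⁶/5840 = 171.23 mireds.
M_out = 171.23 + (+111) = 282.23 mireds.
T_out = 10⁶/282.23 = 3543.2 K → 3550 K.

3550 K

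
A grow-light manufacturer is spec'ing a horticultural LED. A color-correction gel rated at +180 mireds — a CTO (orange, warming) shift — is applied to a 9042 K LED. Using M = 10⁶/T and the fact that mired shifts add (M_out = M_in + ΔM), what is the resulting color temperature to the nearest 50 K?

3450 K

M_in = 10⁶/9042 = 110.60 mireds.
M_out = 110.60 + (+180) = 290.60 mireds.
T_out = 10⁶/290.60 = 3441.2 K → 3450 K.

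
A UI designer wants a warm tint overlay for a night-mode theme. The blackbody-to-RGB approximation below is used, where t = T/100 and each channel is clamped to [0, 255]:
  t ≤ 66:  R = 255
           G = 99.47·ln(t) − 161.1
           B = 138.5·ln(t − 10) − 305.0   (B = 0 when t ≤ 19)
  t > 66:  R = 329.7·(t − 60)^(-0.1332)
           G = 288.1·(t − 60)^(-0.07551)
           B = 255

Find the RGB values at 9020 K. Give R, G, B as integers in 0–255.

R=209, G=223, B=255

t = 9020/100 = 90.2; the t > 66 branch applies.
R = 329.7·(90.2 − 60)^(-0.1332) = 329.7·30.2^(-0.1332) = 329.7·0.63513 = 209.403.
G = 288.1·(90.2 − 60)^(-0.07551) = 288.1·30.2^(-0.07551) = 288.1·0.77312 = 222.735.
B = 255 by definition for t > 66.
Rounded: (209, 223, 255).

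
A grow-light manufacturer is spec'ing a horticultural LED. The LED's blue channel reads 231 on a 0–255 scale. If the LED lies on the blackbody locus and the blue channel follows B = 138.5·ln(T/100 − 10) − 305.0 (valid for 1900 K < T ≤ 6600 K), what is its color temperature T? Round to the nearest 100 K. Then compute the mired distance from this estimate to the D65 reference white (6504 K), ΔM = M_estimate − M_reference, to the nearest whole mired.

ln(t − 10) = (231 + 305.0) / 138.5 = 3.8700.
t − 10 = e^3.8700 = 47.944, so t = 57.944.
T = 100·t = 5794 K → 5800 K to the nearest 100 K.
M_estimate = 10⁶/5800 = 172.41; M_reference = 10⁶/6504 = 153.75.
ΔM = 172.41 − 153.75 = 18.66 → +19 mireds.

+19 mireds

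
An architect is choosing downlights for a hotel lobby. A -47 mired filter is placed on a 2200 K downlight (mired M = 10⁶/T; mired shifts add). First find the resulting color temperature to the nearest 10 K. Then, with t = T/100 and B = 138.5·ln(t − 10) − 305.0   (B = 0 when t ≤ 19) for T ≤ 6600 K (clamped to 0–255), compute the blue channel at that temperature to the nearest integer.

65

M_in = 10⁶/2200 = 454.55; M_out = 454.55 + (-47) = 407.55.
T_out = 10⁶/407.55 = 2453.7 K → 2450 K; t = 24.5.
B = 138.5·ln(24.5 − 10) − 305.0 = 138.5·ln 14.5 − 305.0 = 138.5·2.6741 − 305.0 = 65.370.
Rounded: 65.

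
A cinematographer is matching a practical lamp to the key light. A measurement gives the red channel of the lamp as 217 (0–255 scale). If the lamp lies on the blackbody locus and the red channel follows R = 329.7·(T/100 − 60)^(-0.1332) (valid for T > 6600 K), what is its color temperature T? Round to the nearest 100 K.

(t − 60)^(-0.1332) = 217/329.7 = 0.65817.
t − 60 = 0.65817^(1/-0.1332) = 0.65817^(-7.508) = 23.110, so t = 83.110.
T = 100·t = 8311 K → 8300 K to the nearest 100 K.

8300 K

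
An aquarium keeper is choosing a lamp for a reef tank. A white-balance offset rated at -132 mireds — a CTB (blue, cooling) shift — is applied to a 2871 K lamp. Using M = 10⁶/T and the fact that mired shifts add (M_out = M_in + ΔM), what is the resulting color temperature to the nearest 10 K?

M_in = 10⁶/2871 = 348.31 mireds.
M_out = 348.31 + (-132) = 216.31 mireds.
T_out = 10⁶/216.31 = 4623.0 K → 4620 K.

4620 K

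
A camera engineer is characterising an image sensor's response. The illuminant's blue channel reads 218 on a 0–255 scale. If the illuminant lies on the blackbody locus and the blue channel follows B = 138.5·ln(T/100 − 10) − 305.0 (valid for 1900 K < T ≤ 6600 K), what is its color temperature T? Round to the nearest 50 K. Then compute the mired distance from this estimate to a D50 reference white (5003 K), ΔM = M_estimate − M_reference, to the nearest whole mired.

ln(t − 10) = (218 + 305.0) / 138.5 = 3.7762.
t − 10 = e^3.7762 = 43.649, so t = 53.649.
T = 100·t = 5365 K → 5350 K to the nearest 50 K.
M_estimate = 10⁶/5350 = 186.92; M_reference = 10⁶/5003 = 199.88.
ΔM = 186.92 − 199.88 = -12.96 → -13 mireds.

-13 mireds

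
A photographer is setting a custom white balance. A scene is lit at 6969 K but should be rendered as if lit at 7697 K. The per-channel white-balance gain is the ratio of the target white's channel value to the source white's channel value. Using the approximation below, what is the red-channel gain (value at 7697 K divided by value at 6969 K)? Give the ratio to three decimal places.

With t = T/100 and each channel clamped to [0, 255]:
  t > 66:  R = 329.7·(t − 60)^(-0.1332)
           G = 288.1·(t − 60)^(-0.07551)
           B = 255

At 6969 K (t = 69.69):
  R = 329.7·(69.69 − 60)^(-0.1332) = 329.7·9.69^(-0.1332) = 329.7·0.73896 = 243.636.
At 7697 K (t = 76.97):
  R = 329.7·(76.97 − 60)^(-0.1332) = 329.7·16.97^(-0.1332) = 329.7·0.68581 = 226.113.
Gain = 226.113 / 243.636 = 0.9281 → 0.928.

0.928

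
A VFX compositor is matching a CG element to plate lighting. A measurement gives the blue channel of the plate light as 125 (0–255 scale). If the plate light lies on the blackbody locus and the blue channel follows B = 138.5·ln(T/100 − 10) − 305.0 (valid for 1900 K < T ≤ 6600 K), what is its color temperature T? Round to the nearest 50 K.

ln(t − 10) = (125 + 305.0) / 138.5 = 3.1047.
t − 10 = e^3.1047 = 22.302, so t = 32.302.
T = 100·t = 3230 K → 3250 K to the nearest 50 K.

3250 K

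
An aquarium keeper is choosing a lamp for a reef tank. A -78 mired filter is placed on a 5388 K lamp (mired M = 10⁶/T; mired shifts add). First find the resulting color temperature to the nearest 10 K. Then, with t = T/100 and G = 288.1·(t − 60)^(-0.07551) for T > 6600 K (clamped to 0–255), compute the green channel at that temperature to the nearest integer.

M_in = 10⁶/5388 = 185.60; M_out = 185.60 + (-78) = 107.60.
T_out = 10⁶/107.60 = 9293.9 K → 9290 K; t = 92.9.
G = 288.1·(92.9 − 60)^(-0.07551) = 288.1·32.9^(-0.07551) = 288.1·0.76813 = 221.299.
Rounded: 221.

221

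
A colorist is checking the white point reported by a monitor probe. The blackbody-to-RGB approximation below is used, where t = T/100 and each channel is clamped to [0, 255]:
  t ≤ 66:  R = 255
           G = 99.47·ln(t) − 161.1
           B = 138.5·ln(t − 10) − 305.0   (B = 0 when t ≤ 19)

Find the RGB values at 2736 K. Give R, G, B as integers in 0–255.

R=255, G=168, B=90

t = 2736/100 = 27.36; the t ≤ 66 branch applies.
R = 255 by definition for t ≤ 66.
G = 99.47·ln 27.36 − 161.1 = 99.47·3.3091 − 161.1 = 168.054.
B = 138.5·ln(27.36 − 10) − 305.0 = 138.5·ln 17.36 − 305.0 = 138.5·2.8542 − 305.0 = 90.302.
Rounded: (255, 168, 90).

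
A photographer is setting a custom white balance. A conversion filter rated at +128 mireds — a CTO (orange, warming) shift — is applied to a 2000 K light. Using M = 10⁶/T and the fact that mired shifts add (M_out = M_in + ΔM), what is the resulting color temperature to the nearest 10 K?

1590 K

M_in = 10⁶/2000 = 500.00 mireds.
M_out = 500.00 + (+128) = 628.00 mireds.
T_out = 10⁶/628.00 = 1592.4 K → 1590 K.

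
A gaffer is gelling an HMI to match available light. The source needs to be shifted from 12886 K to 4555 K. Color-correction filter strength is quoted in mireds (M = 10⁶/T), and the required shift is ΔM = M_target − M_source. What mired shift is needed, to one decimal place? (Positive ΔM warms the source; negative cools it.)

M_source = 10⁶/12886 = 77.604; M_target = 10⁶/4555 = 219.539.
ΔM = 219.539 − 77.604 = 141.935 → +141.9 mireds, a warming shift.

+141.9 mireds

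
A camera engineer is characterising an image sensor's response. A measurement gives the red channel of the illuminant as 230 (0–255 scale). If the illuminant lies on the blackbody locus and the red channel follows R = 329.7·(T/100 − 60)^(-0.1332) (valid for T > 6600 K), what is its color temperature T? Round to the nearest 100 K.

(t − 60)^(-0.1332) = 230/329.7 = 0.69760.
t − 60 = 0.69760^(1/-0.1332) = 0.69760^(-7.508) = 14.932, so t = 74.932.
T = 100·t = 7493 K → 7500 K to the nearest 100 K.

7500 K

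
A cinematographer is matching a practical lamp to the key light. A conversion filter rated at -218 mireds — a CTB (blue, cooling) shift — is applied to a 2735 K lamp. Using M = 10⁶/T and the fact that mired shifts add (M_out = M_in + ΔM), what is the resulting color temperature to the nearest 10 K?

6770 K

M_in = 10⁶/2735 = 365.63 mireds.
M_out = 365.63 + (-218) = 147.63 mireds.
T_out = 10⁶/147.63 = 6773.7 K → 6770 K.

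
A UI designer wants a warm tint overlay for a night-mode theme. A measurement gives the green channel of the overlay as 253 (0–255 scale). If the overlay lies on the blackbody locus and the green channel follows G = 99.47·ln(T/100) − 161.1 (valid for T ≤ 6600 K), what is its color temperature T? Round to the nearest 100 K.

6400 K

ln t = (253 + 161.1) / 99.47 = 4.1631.
t = e^4.1631 = 64.268.
T = 100·t = 6427 K → 6400 K to the nearest 100 K.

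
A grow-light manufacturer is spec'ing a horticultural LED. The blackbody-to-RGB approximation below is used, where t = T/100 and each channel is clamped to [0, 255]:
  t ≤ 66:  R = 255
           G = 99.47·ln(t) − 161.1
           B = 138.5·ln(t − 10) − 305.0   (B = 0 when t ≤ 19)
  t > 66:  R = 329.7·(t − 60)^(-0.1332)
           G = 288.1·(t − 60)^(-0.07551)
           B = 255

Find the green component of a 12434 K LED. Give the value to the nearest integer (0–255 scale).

210

t = 12434/100 = 124.34; the t > 66 branch applies.
G = 288.1·(124.34 − 60)^(-0.07551) = 288.1·64.34^(-0.07551) = 288.1·0.73020 = 210.371.
Rounded: 210.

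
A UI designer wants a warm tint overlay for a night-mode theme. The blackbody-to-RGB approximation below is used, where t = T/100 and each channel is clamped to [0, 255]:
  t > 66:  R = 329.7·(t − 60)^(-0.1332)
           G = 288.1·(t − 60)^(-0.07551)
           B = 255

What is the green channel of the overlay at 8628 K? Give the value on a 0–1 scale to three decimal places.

0.883

t = 8628/100 = 86.28; the t > 66 branch applies.
G = 288.1·(86.28 − 60)^(-0.07551) = 288.1·26.28^(-0.07551) = 288.1·0.78128 = 225.085.
On a 0–1 scale: 225.085/255 = 0.8827 → 0.883.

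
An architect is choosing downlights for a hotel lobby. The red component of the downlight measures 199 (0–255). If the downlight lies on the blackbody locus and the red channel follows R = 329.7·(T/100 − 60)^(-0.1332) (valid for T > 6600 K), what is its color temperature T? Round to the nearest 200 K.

(t − 60)^(-0.1332) = 199/329.7 = 0.60358.
t − 60 = 0.60358^(1/-0.1332) = 0.60358^(-7.508) = 44.273, so t = 104.273.
T = 100·t = 10427 K → 10400 K to the nearest 200 K.

10400 K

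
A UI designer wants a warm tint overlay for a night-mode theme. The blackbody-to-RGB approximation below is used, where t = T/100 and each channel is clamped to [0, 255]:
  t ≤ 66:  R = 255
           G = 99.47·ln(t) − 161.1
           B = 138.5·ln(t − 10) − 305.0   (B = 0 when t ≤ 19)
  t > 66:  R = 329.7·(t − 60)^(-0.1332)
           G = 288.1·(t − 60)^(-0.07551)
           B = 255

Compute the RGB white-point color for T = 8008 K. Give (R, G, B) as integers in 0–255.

(221, 230, 255)

t = 8008/100 = 80.08; the t > 66 branch applies.
R = 329.7·(80.08 − 60)^(-0.1332) = 329.7·20.08^(-0.1332) = 329.7·0.67061 = 221.101.
G = 288.1·(80.08 − 60)^(-0.07551) = 288.1·20.08^(-0.07551) = 288.1·0.79731 = 229.706.
B = 255 by definition for t > 66.
Rounded: (221, 230, 255).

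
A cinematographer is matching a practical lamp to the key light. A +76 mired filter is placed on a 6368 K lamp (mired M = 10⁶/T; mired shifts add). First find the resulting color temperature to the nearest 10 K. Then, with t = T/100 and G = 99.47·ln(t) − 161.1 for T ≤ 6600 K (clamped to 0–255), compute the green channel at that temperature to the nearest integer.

213

M_in = 10⁶/6368 = 157.04; M_out = 157.04 + (+76) = 233.04.
T_out = 10⁶/233.04 = 4291.2 K → 4290 K; t = 42.9.
G = 99.47·ln 42.9 − 161.1 = 99.47·3.7589 − 161.1 = 212.795.
Rounded: 213.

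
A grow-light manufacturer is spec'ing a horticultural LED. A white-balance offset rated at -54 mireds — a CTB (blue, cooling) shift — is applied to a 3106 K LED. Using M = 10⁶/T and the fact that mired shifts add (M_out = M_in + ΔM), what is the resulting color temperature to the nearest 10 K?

M_in = 10⁶/3106 = 321.96 mireds.
M_out = 321.96 + (-54) = 267.96 mireds.
T_out = 10⁶/267.96 = 3731.9 K → 3730 K.

3730 K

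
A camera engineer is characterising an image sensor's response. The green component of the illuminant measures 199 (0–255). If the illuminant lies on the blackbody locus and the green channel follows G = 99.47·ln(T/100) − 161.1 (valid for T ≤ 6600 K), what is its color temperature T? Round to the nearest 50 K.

ln t = (199 + 161.1) / 99.47 = 3.6202.
t = e^3.6202 = 37.345.
T = 100·t = 3734 K → 3750 K to the nearest 50 K.

3750 K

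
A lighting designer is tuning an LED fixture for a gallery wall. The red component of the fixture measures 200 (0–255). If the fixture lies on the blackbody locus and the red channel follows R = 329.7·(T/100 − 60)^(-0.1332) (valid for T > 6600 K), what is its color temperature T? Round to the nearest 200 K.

(t − 60)^(-0.1332) = 200/329.7 = 0.60661.
t − 60 = 0.60661^(1/-0.1332) = 0.60661^(-7.508) = 42.638, so t = 102.638.
T = 100·t = 10264 K → 10200 K to the nearest 200 K.

10200 K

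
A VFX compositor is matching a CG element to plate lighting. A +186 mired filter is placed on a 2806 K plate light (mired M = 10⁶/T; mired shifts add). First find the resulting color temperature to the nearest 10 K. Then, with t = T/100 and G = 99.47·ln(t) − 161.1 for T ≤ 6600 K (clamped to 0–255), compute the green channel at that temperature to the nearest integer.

M_in = 10⁶/2806 = 356.38; M_out = 356.38 + (+186) = 542.38.
T_out = 10⁶/542.38 = 1843.7 K → 1840 K; t = 18.4.
G = 99.47·ln 18.4 − 161.1 = 99.47·2.9124 − 161.1 = 128.592.
Rounded: 129.

129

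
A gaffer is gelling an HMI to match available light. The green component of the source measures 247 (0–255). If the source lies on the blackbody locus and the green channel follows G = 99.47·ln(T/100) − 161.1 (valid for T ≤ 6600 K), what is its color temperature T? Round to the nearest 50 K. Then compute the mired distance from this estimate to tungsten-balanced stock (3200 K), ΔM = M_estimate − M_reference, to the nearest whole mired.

ln t = (247 + 161.1) / 99.47 = 4.1027.
t = e^4.1027 = 60.506.
T = 100·t = 6051 K → 6050 K to the nearest 50 K.
M_estimate = 10⁶/6050 = 165.29; M_reference = 10⁶/3200 = 312.50.
ΔM = 165.29 − 312.50 = -147.21 → -147 mireds.

-147 mireds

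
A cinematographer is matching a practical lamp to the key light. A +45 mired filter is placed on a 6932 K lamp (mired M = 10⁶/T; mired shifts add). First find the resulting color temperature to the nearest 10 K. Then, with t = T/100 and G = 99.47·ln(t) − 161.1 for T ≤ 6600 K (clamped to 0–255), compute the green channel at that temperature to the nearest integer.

M_in = 10⁶/6932 = 144.26; M_out = 144.26 + (+45) = 189.26.
T_out = 10⁶/189.26 = 5283.8 K → 5280 K; t = 52.8.
G = 99.47·ln 52.8 − 161.1 = 99.47·3.9665 − 161.1 = 233.449.
Rounded: 233.

233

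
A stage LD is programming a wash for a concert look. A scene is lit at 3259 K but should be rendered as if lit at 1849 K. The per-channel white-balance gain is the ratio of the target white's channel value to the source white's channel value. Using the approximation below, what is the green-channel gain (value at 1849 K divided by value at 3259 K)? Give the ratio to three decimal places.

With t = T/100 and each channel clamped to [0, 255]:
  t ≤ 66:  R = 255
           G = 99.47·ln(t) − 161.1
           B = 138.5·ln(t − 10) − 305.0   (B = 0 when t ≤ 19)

0.696

At 3259 K (t = 32.59):
  G = 99.47·ln 32.59 − 161.1 = 99.47·3.4840 − 161.1 = 185.454.
At 1849 K (t = 18.49):
  G = 99.47·ln 18.49 − 161.1 = 99.47·2.9172 − 161.1 = 129.077.
Gain = 129.077 / 185.454 = 0.6960 → 0.696.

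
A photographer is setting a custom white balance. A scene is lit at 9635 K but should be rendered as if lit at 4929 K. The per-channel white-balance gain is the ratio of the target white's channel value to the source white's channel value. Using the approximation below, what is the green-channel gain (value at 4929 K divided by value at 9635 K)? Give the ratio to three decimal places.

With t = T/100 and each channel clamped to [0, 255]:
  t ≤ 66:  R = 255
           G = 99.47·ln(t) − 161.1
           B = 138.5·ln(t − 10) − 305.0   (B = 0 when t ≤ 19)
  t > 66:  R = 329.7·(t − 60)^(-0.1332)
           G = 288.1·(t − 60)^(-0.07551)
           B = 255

At 9635 K (t = 96.35):
  G = 288.1·(96.35 − 60)^(-0.07551) = 288.1·36.35^(-0.07551) = 288.1·0.76237 = 219.639.
At 4929 K (t = 49.29):
  G = 99.47·ln 49.29 − 161.1 = 99.47·3.8977 − 161.1 = 226.606.
Gain = 226.606 / 219.639 = 1.0317 → 1.032.

1.032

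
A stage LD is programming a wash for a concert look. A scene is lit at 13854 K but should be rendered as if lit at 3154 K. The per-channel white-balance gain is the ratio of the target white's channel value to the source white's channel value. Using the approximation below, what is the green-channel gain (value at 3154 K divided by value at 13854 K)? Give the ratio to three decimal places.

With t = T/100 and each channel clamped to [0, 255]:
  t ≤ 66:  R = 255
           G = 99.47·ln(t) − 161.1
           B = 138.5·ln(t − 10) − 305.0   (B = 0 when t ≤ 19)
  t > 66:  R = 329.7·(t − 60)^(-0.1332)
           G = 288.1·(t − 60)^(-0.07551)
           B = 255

At 13854 K (t = 138.54):
  G = 288.1·(138.54 − 60)^(-0.07551) = 288.1·78.54^(-0.07551) = 288.1·0.71929 = 207.226.
At 3154 K (t = 31.54):
  G = 99.47·ln 31.54 − 161.1 = 99.47·3.4513 − 161.1 = 182.196.
Gain = 182.196 / 207.226 = 0.8792 → 0.879.

0.879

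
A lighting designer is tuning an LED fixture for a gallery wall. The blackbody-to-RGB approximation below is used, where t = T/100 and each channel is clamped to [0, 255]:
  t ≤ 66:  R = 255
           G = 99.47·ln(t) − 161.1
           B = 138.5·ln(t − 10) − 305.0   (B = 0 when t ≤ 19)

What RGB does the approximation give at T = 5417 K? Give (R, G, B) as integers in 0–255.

t = 5417/100 = 54.17; the t ≤ 66 branch applies.
R = 255 by definition for t ≤ 66.
G = 99.47·ln 54.17 − 161.1 = 99.47·3.9921 − 161.1 = 235.997.
B = 138.5·ln(54.17 − 10) − 305.0 = 138.5·ln 44.17 − 305.0 = 138.5·3.7880 − 305.0 = 219.644.
Rounded: (255, 236, 220).

(255, 236, 220)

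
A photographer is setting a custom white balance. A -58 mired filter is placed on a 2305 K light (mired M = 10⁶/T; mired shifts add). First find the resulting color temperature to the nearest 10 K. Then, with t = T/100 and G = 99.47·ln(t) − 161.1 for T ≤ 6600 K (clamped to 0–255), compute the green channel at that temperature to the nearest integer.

M_in = 10⁶/2305 = 433.84; M_out = 433.84 + (-58) = 375.84.
T_out = 10⁶/375.84 = 2660.7 K → 2660 K; t = 26.6.
G = 99.47·ln 26.6 − 161.1 = 99.47·3.2809 − 161.1 = 165.252.
Rounded: 165.

165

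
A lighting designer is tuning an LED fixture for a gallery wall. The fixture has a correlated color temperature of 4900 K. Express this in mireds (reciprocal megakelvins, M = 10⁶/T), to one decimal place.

204.1 mireds

M = 10⁶ / 4900 = 204.082 → 204.1 mireds.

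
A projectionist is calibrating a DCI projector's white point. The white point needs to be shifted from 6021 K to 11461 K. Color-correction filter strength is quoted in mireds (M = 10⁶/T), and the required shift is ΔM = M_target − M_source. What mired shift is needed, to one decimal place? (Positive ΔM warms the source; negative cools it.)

-78.8 mireds

M_source = 10⁶/6021 = 166.085; M_target = 10⁶/11461 = 87.252.
ΔM = 87.252 − 166.085 = -78.833 → -78.8 mireds, a cooling shift.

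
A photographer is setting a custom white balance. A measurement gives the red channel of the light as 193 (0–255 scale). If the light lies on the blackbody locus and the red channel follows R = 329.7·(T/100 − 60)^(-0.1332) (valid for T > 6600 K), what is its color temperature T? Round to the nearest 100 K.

11600 K

(t − 60)^(-0.1332) = 193/329.7 = 0.58538.
t − 60 = 0.58538^(1/-0.1332) = 0.58538^(-7.508) = 55.713, so t = 115.713.
T = 100·t = 11571 K → 11600 K to the nearest 100 K.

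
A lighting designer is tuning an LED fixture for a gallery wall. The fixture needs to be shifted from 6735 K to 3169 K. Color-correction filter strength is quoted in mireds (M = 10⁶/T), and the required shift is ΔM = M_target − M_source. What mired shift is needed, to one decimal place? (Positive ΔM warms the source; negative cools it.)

+167.1 mireds

M_source = 10⁶/6735 = 148.478; M_target = 10⁶/3169 = 315.557.
ΔM = 315.557 − 148.478 = 167.079 → +167.1 mireds, a warming shift.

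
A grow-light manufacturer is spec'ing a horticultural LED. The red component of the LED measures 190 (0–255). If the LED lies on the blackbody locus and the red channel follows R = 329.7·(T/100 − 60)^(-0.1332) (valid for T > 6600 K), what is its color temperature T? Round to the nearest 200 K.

(t − 60)^(-0.1332) = 190/329.7 = 0.57628.
t − 60 = 0.57628^(1/-0.1332) = 0.57628^(-7.508) = 62.667, so t = 122.667.
T = 100·t = 12267 K → 12200 K to the nearest 200 K.

12200 K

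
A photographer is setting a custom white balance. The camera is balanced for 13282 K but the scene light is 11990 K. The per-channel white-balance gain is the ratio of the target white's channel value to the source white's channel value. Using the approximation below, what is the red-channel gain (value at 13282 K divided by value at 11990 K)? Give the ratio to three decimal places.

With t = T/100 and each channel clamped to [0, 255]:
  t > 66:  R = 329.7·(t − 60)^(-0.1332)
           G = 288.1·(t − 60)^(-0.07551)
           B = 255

At 11990 K (t = 119.9):
  R = 329.7·(119.9 − 60)^(-0.1332) = 329.7·59.9^(-0.1332) = 329.7·0.57976 = 191.146.
At 13282 K (t = 132.82):
  R = 329.7·(132.82 − 60)^(-0.1332) = 329.7·72.82^(-0.1332) = 329.7·0.56487 = 186.238.
Gain = 186.238 / 191.146 = 0.9743 → 0.974.

0.974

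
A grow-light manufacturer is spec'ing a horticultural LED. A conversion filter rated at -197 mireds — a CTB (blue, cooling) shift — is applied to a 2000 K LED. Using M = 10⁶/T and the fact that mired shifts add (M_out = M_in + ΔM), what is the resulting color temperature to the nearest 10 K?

M_in = 10⁶/2000 = 500.00 mireds.
M_out = 500.00 + (-197) = 303.00 mireds.
T_out = 10⁶/303.00 = 3300.3 K → 3300 K.

3300 K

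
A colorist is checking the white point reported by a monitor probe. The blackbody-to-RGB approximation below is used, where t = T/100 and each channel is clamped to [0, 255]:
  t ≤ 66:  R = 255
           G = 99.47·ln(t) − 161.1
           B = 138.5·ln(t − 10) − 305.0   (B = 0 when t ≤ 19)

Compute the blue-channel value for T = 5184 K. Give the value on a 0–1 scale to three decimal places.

0.832

t = 5184/100 = 51.84; the t ≤ 66 branch applies.
B = 138.5·ln(51.84 − 10) − 305.0 = 138.5·ln 41.84 − 305.0 = 138.5·3.7339 − 305.0 = 212.139.
On a 0–1 scale: 212.139/255 = 0.8319 → 0.832.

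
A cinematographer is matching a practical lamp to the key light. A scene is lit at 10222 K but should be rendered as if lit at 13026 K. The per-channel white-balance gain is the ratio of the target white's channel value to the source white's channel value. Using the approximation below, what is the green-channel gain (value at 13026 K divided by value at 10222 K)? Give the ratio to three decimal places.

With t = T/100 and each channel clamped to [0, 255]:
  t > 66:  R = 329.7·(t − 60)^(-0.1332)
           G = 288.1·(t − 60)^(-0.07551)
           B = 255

0.962

At 10222 K (t = 102.22):
  G = 288.1·(102.22 − 60)^(-0.07551) = 288.1·42.22^(-0.07551) = 288.1·0.75380 = 217.170.
At 13026 K (t = 130.26):
  G = 288.1·(130.26 − 60)^(-0.07551) = 288.1·70.26^(-0.07551) = 288.1·0.72536 = 208.977.
Gain = 208.977 / 217.170 = 0.9623 → 0.962.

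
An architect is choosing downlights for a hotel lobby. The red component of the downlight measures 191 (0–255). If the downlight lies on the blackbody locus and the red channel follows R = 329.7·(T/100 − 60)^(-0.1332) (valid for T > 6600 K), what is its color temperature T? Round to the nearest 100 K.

12000 K

(t − 60)^(-0.1332) = 191/329.7 = 0.57931.
t − 60 = 0.57931^(1/-0.1332) = 0.57931^(-7.508) = 60.245, so t = 120.245.
T = 100·t = 12025 K → 12000 K to the nearest 100 K.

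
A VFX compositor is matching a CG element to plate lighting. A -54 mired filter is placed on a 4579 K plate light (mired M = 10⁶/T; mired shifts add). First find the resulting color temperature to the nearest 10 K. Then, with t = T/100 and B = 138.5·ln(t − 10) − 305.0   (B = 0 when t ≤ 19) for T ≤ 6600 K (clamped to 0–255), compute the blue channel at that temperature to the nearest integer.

239

M_in = 10⁶/4579 = 218.39; M_out = 218.39 + (-54) = 164.39.
T_out = 10⁶/164.39 = 6083.2 K → 6080 K; t = 60.8.
B = 138.5·ln(60.8 − 10) − 305.0 = 138.5·ln 50.8 − 305.0 = 138.5·3.9279 − 305.0 = 239.014.
Rounded: 239.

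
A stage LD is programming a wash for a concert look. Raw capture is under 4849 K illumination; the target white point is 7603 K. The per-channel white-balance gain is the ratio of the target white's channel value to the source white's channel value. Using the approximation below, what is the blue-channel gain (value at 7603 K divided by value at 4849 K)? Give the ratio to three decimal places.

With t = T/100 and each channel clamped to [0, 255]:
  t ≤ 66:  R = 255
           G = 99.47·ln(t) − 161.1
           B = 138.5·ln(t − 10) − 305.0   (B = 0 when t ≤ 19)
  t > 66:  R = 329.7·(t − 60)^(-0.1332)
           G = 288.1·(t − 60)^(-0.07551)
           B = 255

1.271

At 4849 K (t = 48.49):
  B = 138.5·ln(48.49 − 10) − 305.0 = 138.5·ln 38.49 − 305.0 = 138.5·3.6504 − 305.0 = 200.580.
At 7603 K (t = 76.03):
  B = 255 by definition for t > 66.
Gain = 255.000 / 200.580 = 1.2713 → 1.271.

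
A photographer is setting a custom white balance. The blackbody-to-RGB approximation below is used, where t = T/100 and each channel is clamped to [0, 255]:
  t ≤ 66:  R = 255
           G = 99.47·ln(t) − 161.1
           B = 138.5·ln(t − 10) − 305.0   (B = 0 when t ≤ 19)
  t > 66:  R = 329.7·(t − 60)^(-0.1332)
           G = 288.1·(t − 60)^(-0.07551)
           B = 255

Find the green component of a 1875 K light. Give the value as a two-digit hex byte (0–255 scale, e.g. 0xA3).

t = 1875/100 = 18.75; the t ≤ 66 branch applies.
G = 99.47·ln 18.75 − 161.1 = 99.47·2.9312 − 161.1 = 130.466.
Rounded: 130; in hex, 0x82.

0x82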